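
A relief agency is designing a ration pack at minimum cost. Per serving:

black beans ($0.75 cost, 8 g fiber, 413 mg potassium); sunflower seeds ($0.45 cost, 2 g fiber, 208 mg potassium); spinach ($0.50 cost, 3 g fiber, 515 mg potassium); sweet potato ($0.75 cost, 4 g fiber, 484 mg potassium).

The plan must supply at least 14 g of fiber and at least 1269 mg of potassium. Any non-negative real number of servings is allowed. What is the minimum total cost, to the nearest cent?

This is a tiny linear program; its minimum lies at a vertex of the feasible set. List the vertices and price them.
black beans only: max(14/8, 1269/413) = 3.073 servings → $2.30.
sunflower seeds only: max(14/2, 1269/208) = 7 servings → $3.15.
spinach only: max(14/3, 1269/515) = 4.667 servings → $2.33.
sweet potato only: max(14/4, 1269/484) = 3.5 servings → $2.62.
black beans + sunflower seeds with both tight: 0.4463 servings and 5.215 servings → $2.68.
black beans + spinach with both tight: 1.181 servings and 1.517 servings → $1.64.
black beans + sweet potato with both tight: 0.7658 servings and 1.968 servings → $2.05.
sunflower seeds + spinach: intersection lies outside the first quadrant.
sunflower seeds + sweet potato with both targets exact would need a negative amount; discard.
spinach + sweet potato with both targets exact would need a negative amount; discard.
So the least-cost plan costs $1.64.

$1.64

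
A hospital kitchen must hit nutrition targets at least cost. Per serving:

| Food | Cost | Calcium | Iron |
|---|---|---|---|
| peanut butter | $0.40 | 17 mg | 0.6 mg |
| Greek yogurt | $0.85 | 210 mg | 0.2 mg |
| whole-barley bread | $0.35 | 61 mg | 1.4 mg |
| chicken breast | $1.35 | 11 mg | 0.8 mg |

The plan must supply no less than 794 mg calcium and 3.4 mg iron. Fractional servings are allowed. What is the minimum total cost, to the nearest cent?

$3.42

An LP optimum is at a vertex; with two nutrient constraints at most two foods are used. Check each candidate.
peanut butter only: max(794/17, 3.4/0.6) = 46.71 servings → $18.68.
Greek yogurt only: max(794/210, 3.4/0.2) = 17 servings → $14.45.
whole-barley bread only: max(794/61, 3.4/1.4) = 13.02 servings → $4.56.
chicken breast only: max(794/11, 3.4/0.8) = 72.18 servings → $97.45.
peanut butter + Greek yogurt with both tight: 4.529 servings and 3.414 servings → $4.71.
peanut butter + whole-barley bread: the both-tight solution has a negative serving — not a feasible corner.
peanut butter + chicken breast: the both-tight solution has a negative serving — not a feasible corner.
Greek yogurt + whole-barley bread with both tight: 3.209 servings and 1.97 servings → $3.42.
Greek yogurt + chicken breast with both tight: 3.606 servings and 3.349 servings → $7.59.
whole-barley bread + chicken breast with both targets exact would need a negative amount; discard.
Cheapest feasible corner: $3.42.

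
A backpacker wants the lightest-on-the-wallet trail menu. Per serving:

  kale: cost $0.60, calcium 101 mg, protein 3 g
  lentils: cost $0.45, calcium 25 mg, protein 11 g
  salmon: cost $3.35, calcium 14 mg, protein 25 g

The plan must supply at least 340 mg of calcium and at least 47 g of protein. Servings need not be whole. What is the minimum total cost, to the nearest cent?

Compare the cost at each extreme point of the feasible region.
kale only: max(340/101, 47/3) = 15.67 servings → $9.40.
lentils only: max(340/25, 47/11) = 13.6 servings → $6.12.
salmon only: max(340/14, 47/25) = 24.29 servings → $81.36.
kale + lentils with both tight: 2.476 servings and 3.597 servings → $3.10.
kale + salmon with both tight: 3.158 servings and 1.501 servings → $6.92.
lentils + salmon with both targets exact would need a negative amount; discard.
So the least-cost plan costs $3.10.

$3.10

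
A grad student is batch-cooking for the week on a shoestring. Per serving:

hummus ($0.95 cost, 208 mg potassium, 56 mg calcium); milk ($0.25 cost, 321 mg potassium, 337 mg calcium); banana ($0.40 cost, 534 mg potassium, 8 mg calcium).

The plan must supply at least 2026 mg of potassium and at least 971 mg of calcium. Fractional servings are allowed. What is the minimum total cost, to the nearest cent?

Compare the cost at each extreme point of the feasible region.
hummus only: max(2026/208, 971/56) = 17.34 servings → $16.47.
milk only: max(2026/321, 971/337) = 6.312 servings → $1.58.
banana only: max(2026/534, 971/8) = 121.4 servings → $48.55.
hummus + milk with both tight: 7.12 servings and 1.698 servings → $7.19.
hummus + banana with both targets exact would need a negative amount; discard.
milk + banana with both tight: 2.832 servings and 2.092 servings → $1.54.
The minimum over all feasible corners is $1.54.

$1.54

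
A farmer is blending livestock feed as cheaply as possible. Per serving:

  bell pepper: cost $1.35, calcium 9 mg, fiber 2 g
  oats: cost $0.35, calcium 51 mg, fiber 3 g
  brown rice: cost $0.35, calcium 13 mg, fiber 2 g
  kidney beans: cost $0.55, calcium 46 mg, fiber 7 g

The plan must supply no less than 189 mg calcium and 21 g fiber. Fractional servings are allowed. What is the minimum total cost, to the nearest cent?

$1.84

bell pepper only: max(189/9, 21/2) = 21 servings → $28.35.
oats only: max(189/51, 21/3) = 7 servings → $2.45.
brown rice only: max(189/13, 21/2) = 14.54 servings → $5.09.
kidney beans only: max(189/46, 21/7) = 4.109 servings → $2.26.
bell pepper + oats with both tight: 6.72 servings and 2.52 servings → $9.95.
bell pepper + brown rice with both targets exact would need a negative amount; discard.
bell pepper + kidney beans: the both-tight solution has a negative serving — not a feasible corner.
oats + brown rice with both tight: 1.667 servings and 8 servings → $3.38.
oats + kidney beans with both tight: 1.63 servings and 2.301 servings → $1.84.
brown rice + kidney beans: the both-tight solution has a negative serving — not a feasible corner.
Cheapest feasible corner: $1.84.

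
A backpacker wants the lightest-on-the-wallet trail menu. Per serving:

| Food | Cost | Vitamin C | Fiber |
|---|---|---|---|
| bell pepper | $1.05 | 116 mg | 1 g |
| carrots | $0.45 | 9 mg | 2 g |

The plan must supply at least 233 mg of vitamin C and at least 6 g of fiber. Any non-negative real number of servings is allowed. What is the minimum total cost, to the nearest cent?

$2.87

An LP optimum is at a vertex; with two nutrient constraints at most two foods are used. Check each candidate.
bell pepper only: max(233/116, 6/1) = 6 servings → $6.30.
carrots only: max(233/9, 6/2) = 25.89 servings → $11.65.
bell pepper + carrots with both tight: 1.848 servings and 2.076 servings → $2.87.
Cheapest feasible corner: $2.87.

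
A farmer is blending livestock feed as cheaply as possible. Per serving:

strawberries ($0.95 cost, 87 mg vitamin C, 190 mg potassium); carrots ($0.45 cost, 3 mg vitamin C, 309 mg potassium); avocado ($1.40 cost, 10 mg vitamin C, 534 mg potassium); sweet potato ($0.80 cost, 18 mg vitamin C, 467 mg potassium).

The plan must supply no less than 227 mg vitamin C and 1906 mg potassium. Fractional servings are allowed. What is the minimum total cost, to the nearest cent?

$4.42

At the optimum either one food covers both requirements or two foods hit both targets exactly; no other combination can be cheaper.
strawberries only: max(227/87, 1906/190) = 10.03 servings → $9.53.
carrots only: max(227/3, 1906/309) = 75.67 servings → $34.05.
avocado only: max(227/10, 1906/534) = 22.7 servings → $31.78.
sweet potato only: max(227/18, 1906/467) = 12.61 servings → $10.09.
strawberries + carrots with both tight: 2.448 servings and 4.663 servings → $4.42.
strawberries + avocado with both tight: 2.293 servings and 2.754 servings → $6.03.
strawberries + sweet potato with both tight: 1.927 servings and 3.297 servings → $4.47.
carrots + avocado with both targets exact would need a negative amount; discard.
carrots + sweet potato with both targets exact would need a negative amount; discard.
avocado + sweet potato with both targets exact would need a negative amount; discard.
So the least-cost plan costs $4.42.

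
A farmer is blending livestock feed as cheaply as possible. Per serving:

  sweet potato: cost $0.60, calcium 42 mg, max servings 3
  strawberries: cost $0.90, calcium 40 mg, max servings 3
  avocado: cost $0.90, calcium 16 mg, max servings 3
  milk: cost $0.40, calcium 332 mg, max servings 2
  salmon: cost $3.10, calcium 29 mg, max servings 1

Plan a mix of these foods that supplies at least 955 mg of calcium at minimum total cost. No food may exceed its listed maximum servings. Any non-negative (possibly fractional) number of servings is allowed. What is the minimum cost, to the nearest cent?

Cost per mg of calcium: milk $0.0012, sweet potato $0.0143, strawberries $0.0225, avocado $0.0563, salmon $0.1069.
Take 2 servings of milk: +664.0 mg calcium for $0.80 (total $0.80, still need 291.0 mg).
Take 3 servings of sweet potato: +126.0 mg calcium for $1.80 (total $2.60, still need 165.0 mg).
Take 3 servings of strawberries: +120.0 mg calcium for $2.70 (total $5.30, still need 45.0 mg).
Take 2.812 servings of avocado: +45.0 mg calcium for $2.53 (total $7.83, still need 0.0 mg).
Filling from the cheapest source first is optimal under one linear minimum: $7.83.

$7.83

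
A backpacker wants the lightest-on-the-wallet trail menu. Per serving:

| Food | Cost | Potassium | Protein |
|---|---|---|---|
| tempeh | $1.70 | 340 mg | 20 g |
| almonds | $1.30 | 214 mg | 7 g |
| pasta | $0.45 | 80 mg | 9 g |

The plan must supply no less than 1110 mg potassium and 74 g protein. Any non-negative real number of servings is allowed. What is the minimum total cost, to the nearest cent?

$5.65

Compare the cost at each extreme point of the feasible region.
tempeh only: max(1110/340, 74/20) = 3.7 servings → $6.29.
almonds only: max(1110/214, 74/7) = 10.57 servings → $13.74.
pasta only: max(1110/80, 74/9) = 13.88 servings → $6.24.
tempeh + almonds: the both-tight solution has a negative serving — not a feasible corner.
tempeh + pasta with both tight: 2.788 servings and 2.027 servings → $5.65.
almonds + pasta with both tight: 2.98 servings and 5.905 servings → $6.53.
The minimum over all feasible corners is $5.65.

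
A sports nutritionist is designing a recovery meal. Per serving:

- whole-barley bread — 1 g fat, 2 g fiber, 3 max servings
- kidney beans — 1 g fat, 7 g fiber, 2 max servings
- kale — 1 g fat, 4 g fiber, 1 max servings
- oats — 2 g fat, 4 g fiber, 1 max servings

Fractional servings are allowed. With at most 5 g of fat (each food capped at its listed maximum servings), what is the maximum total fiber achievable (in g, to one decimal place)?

Fiber per g fat: kidney beans 7, kale 4, whole-barley bread 2, oats 2.
Take 2 servings of kidney beans: uses 2 g fat, +14.0 g fiber (running total 14.0 g).
Take 1 serving of kale: uses 1 g fat, +4.0 g fiber (running total 18.0 g).
Take 2 servings of whole-barley bread: uses 2 g fat, +4.0 g fiber (running total 22.0 g).
Filling greedily by fiber-per-g fat is optimal for one linear limit, giving 22.0 g.

22.0 g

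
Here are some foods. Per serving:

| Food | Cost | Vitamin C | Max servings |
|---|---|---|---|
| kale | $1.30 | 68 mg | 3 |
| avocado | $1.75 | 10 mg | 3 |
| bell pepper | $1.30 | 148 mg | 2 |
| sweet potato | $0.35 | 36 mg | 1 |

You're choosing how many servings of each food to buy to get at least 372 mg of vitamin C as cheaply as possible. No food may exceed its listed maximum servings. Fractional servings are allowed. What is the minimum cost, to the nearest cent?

Cost per mg of vitamin C: bell pepper $0.0088, sweet potato $0.0097, kale $0.0191, avocado $0.1750.
Take 2 servings of bell pepper: +296.0 mg vitamin C for $2.60 (total $2.60, still need 76.0 mg).
Take 1 serving of sweet potato: +36.0 mg vitamin C for $0.35 (total $2.95, still need 40.0 mg).
Take 0.5882 servings of kale: +40.0 mg vitamin C for $0.76 (total $3.71, still need 0.0 mg).
Filling from the cheapest source first is optimal under one linear minimum: $3.71.

$3.71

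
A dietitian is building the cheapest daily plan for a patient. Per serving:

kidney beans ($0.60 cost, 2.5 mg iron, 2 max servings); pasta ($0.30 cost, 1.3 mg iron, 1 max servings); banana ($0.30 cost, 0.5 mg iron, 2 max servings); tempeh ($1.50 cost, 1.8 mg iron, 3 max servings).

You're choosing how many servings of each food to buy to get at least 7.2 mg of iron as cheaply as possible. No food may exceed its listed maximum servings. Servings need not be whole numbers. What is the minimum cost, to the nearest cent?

$2.04

Cost per mg of iron: pasta $0.2308, kidney beans $0.2400, banana $0.6000, tempeh $0.8333.
Take 1 serving of pasta: +1.3 mg iron for $0.30 (total $0.30, still need 5.9 mg).
Take 2 servings of kidney beans: +5.0 mg iron for $1.20 (total $1.50, still need 0.9 mg).
Take 1.8 servings of banana: +0.9 mg iron for $0.54 (total $2.04, still need 0.0 mg).
Greedy by cheapest-per-mg is optimal for a single linear constraint, so the minimum cost is $2.04.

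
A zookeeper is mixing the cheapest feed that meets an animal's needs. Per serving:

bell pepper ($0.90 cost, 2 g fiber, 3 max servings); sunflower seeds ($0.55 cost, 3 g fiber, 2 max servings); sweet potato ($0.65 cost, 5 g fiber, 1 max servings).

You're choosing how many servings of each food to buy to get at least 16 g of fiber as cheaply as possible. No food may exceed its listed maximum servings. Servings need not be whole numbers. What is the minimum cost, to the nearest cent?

Cost per g of fiber: sweet potato $0.1300, sunflower seeds $0.1833, bell pepper $0.4500.
Take 1 serving of sweet potato: +5.0 g fiber for $0.65 (total $0.65, still need 11.0 g).
Take 2 servings of sunflower seeds: +6.0 g fiber for $1.10 (total $1.75, still need 5.0 g).
Take 2.5 servings of bell pepper: +5.0 g fiber for $2.25 (total $4.00, still need 0.0 g).
Filling from the cheapest source first is optimal under one linear minimum: $4.00.

$4.00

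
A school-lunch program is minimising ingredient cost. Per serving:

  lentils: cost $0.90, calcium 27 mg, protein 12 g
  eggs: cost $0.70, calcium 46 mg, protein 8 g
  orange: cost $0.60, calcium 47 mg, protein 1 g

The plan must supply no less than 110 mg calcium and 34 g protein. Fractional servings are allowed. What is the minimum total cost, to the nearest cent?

$2.67

lentils only: max(110/27, 34/12) = 4.074 servings → $3.67.
eggs only: max(110/46, 34/8) = 4.25 servings → $2.98.
orange only: max(110/47, 34/1) = 34 servings → $20.40.
lentils + eggs with both tight: 2.036 servings and 1.196 servings → $2.67.
lentils + orange with both tight: 2.771 servings and 0.7486 servings → $2.94.
eggs + orange: the both-tight solution has a negative serving — not a feasible corner.
The minimum over all feasible corners is $2.67.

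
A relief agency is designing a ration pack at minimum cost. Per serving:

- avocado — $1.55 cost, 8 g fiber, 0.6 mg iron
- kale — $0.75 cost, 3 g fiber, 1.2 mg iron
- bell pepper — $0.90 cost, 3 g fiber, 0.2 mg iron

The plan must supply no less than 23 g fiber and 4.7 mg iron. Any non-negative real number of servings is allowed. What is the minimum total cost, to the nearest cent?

Compare the cost at each extreme point of the feasible region.
avocado only: max(23/8, 4.7/0.6) = 7.833 servings → $12.14.
kale only: max(23/3, 4.7/1.2) = 7.667 servings → $5.75.
bell pepper only: max(23/3, 4.7/0.2) = 23.5 servings → $21.15.
avocado + kale with both tight: 1.731 servings and 3.051 servings → $4.97.
avocado + bell pepper with both targets exact would need a negative amount; discard.
kale + bell pepper with both tight: 3.167 servings and 4.5 servings → $6.42.
So the least-cost plan costs $4.97.

$4.97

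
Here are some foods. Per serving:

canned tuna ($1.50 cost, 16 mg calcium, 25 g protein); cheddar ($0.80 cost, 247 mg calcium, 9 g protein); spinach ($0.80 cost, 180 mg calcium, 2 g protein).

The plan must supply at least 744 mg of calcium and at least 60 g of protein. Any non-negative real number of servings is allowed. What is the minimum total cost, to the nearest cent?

$4.36

This is a tiny linear program; its minimum lies at a vertex of the feasible set. List the vertices and price them.
canned tuna only: max(744/16, 60/25) = 46.5 servings → $69.75.
cheddar only: max(744/247, 60/9) = 6.667 servings → $5.33.
spinach only: max(744/180, 60/2) = 30 servings → $24.00.
canned tuna + cheddar with both tight: 1.347 servings and 2.925 servings → $4.36.
canned tuna + spinach with both tight: 2.084 servings and 3.948 servings → $6.28.
cheddar + spinach with both targets exact would need a negative amount; discard.
The minimum over all feasible corners is $4.36.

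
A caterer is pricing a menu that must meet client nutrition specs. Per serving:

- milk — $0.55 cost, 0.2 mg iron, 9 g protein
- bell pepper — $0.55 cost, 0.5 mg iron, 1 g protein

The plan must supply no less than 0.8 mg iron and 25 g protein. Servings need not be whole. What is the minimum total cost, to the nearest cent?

At the optimum either one food covers both requirements or two foods hit both targets exactly; no other combination can be cheaper.
milk only: max(0.8/0.2, 25/9) = 4 servings → $2.20.
bell pepper only: max(0.8/0.5, 25/1) = 25 servings → $13.75.
milk + bell pepper with both tight: 2.721 servings and 0.5116 servings → $1.78.
So the least-cost plan costs $1.78.

$1.78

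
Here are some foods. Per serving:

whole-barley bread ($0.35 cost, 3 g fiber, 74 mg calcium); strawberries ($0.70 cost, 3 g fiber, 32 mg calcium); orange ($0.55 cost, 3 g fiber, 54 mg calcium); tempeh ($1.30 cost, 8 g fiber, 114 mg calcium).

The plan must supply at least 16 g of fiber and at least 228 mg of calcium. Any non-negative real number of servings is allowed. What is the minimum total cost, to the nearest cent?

$1.87

Check every corner: each single food scaled to meet both minima, and each pair solved so both constraints bind.
whole-barley bread only: max(16/3, 228/74) = 5.333 servings → $1.87.
strawberries only: max(16/3, 228/32) = 7.125 servings → $4.99.
orange only: max(16/3, 228/54) = 5.333 servings → $2.93.
tempeh only: max(16/8, 228/114) = 2 servings → $2.60.
whole-barley bread + strawberries with both tight: 1.365 servings and 3.968 servings → $3.26.
whole-barley bread + orange with both targets exact would need a negative amount; discard.
whole-barley bread + tempeh with both tight: 0 servings and 2 servings → $2.60.
strawberries + orange with both tight: 2.727 servings and 2.606 servings → $3.34.
strawberries + tempeh with both tight: 0 servings and 2 servings → $2.60.
orange + tempeh with both tight: 0 servings and 2 servings → $2.60.
Cheapest feasible corner: $1.87.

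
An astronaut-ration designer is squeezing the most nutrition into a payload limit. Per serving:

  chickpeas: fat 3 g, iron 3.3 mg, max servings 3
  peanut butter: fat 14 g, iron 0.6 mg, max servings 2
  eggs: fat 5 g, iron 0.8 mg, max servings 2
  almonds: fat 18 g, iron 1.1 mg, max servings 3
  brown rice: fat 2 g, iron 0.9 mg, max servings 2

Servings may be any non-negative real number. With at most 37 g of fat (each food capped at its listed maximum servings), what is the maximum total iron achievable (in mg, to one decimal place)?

Iron per g fat: chickpeas 1.1, brown rice 0.45, eggs 0.16, almonds 0.06111, peanut butter 0.04286.
Take 3 servings of chickpeas: uses 9 g fat, +9.9 mg iron (running total 9.9 mg).
Take 2 servings of brown rice: uses 4 g fat, +1.8 mg iron (running total 11.7 mg).
Take 2 servings of eggs: uses 10 g fat, +1.6 mg iron (running total 13.3 mg).
Take 0.7778 servings of almonds: uses 14 g fat, +0.9 mg iron (running total 14.2 mg).
Filling greedily by iron-per-g fat is optimal for one linear limit, giving 14.2 mg.

14.2 mg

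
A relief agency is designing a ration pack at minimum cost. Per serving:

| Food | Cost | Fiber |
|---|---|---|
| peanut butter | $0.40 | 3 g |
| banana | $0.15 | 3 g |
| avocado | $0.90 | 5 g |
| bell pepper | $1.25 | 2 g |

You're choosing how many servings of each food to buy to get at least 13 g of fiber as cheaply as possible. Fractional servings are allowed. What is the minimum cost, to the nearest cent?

$0.65

Cost per g of fiber: banana $0.0500, peanut butter $0.1333, avocado $0.1800, bell pepper $0.6250.
With no serving limits, use only banana: 13 g / 3 g = 4.333 servings × $0.15 = $0.65.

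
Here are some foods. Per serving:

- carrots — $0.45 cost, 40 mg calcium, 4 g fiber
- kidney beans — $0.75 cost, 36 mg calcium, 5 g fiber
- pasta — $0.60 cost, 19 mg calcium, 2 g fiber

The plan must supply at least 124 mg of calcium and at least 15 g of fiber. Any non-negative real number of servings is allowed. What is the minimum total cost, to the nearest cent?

With two linear requirements the optimum uses one or two foods; enumerate the corners.
carrots only: max(124/40, 15/4) = 3.75 servings → $1.69.
kidney beans only: max(124/36, 15/5) = 3.444 servings → $2.58.
pasta only: max(124/19, 15/2) = 7.5 servings → $4.50.
carrots + kidney beans with both tight: 1.429 servings and 1.857 servings → $2.04.
carrots + pasta: intersection lies outside the first quadrant.
kidney beans + pasta with both tight: 1.609 servings and 3.478 servings → $3.29.
The minimum over all feasible corners is $1.69.

$1.69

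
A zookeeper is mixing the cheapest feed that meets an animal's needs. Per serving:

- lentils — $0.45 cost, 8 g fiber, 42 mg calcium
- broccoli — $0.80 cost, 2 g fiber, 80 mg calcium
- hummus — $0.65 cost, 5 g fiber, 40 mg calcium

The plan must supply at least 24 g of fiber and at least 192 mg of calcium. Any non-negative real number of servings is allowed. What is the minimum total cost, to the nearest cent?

$2.00

The cheapest plan sits at a corner of the feasible region — with two constraints it uses at most two foods.
lentils only: max(24/8, 192/42) = 4.571 servings → $2.06.
broccoli only: max(24/2, 192/80) = 12 servings → $9.60.
hummus only: max(24/5, 192/40) = 4.8 servings → $3.12.
lentils + broccoli with both tight: 2.763 servings and 0.9496 servings → $2.00.
lentils + hummus with both tight: 0 servings and 4.8 servings → $3.12.
broccoli + hummus with both tight: 0 servings and 4.8 servings → $3.12.
The minimum over all feasible corners is $2.00.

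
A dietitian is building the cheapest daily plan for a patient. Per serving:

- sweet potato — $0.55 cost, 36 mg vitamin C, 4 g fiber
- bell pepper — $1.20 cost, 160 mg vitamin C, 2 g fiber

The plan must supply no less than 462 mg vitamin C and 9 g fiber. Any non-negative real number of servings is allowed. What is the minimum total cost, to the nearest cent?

sweet potato only: max(462/36, 9/4) = 12.83 servings → $7.06.
bell pepper only: max(462/160, 9/2) = 4.5 servings → $5.40.
sweet potato + bell pepper with both tight: 0.9085 servings and 2.683 servings → $3.72.
Cheapest feasible corner: $3.72.

$3.72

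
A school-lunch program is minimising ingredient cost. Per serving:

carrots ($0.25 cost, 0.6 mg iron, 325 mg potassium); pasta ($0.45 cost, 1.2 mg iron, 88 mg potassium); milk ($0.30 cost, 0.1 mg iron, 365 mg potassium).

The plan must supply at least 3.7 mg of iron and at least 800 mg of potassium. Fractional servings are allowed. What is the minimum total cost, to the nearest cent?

$1.43

This is a tiny linear program; its minimum lies at a vertex of the feasible set. List the vertices and price them.
carrots only: max(3.7/0.6, 800/325) = 6.167 servings → $1.54.
pasta only: max(3.7/1.2, 800/88) = 9.091 servings → $4.09.
milk only: max(3.7/0.1, 800/365) = 37 servings → $11.10.
carrots + pasta with both tight: 1.881 servings and 2.143 servings → $1.43.
carrots + milk with both targets exact would need a negative amount; discard.
pasta + milk with both tight: 2.96 servings and 1.478 servings → $1.78.
The minimum over all feasible corners is $1.43.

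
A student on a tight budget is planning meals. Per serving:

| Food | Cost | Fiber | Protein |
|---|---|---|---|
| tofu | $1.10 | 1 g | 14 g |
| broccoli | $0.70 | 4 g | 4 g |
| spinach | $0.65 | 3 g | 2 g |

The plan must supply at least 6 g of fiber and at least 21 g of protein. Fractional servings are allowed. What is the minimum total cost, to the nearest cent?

A basic optimal solution has at most two foods positive. Try each food alone and each pair with both targets met exactly.
tofu only: max(6/1, 21/14) = 6 servings → $6.60.
broccoli only: max(6/4, 21/4) = 5.25 servings → $3.67.
spinach only: max(6/3, 21/2) = 10.5 servings → $6.83.
tofu + broccoli with both tight: 1.154 servings and 1.212 servings → $2.12.
tofu + spinach with both tight: 1.275 servings and 1.575 servings → $2.43.
broccoli + spinach: intersection lies outside the first quadrant.
Cheapest feasible corner: $2.12.

$2.12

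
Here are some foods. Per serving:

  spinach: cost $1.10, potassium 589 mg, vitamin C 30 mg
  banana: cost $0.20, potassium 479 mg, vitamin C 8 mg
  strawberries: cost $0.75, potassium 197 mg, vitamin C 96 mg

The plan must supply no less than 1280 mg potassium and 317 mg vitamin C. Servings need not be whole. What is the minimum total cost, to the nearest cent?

Check every corner: each single food scaled to meet both minima, and each pair solved so both constraints bind.
spinach only: max(1280/589, 317/30) = 10.57 servings → $11.62.
banana only: max(1280/479, 317/8) = 39.62 servings → $7.92.
strawberries only: max(1280/197, 317/96) = 6.497 servings → $4.87.
spinach + banana: the both-tight solution has a negative serving — not a feasible corner.
spinach + strawberries with both tight: 1.193 servings and 2.929 servings → $3.51.
banana + strawberries with both tight: 1.361 servings and 3.189 servings → $2.66.
Cheapest feasible corner: $2.66.

$2.66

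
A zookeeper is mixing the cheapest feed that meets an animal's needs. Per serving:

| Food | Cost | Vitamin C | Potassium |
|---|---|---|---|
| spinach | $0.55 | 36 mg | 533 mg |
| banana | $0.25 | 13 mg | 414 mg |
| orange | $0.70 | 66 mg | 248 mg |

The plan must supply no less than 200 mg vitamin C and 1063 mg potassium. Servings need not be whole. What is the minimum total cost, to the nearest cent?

$2.22

Compare the cost at each extreme point of the feasible region.
spinach only: max(200/36, 1063/533) = 5.556 servings → $3.06.
banana only: max(200/13, 1063/414) = 15.38 servings → $3.85.
orange only: max(200/66, 1063/248) = 4.286 servings → $3.00.
spinach + banana with both targets exact would need a negative amount; discard.
spinach + orange with both tight: 0.7832 servings and 2.603 servings → $2.25.
banana + orange with both tight: 0.853 servings and 2.862 servings → $2.22.
Cheapest feasible corner: $2.22.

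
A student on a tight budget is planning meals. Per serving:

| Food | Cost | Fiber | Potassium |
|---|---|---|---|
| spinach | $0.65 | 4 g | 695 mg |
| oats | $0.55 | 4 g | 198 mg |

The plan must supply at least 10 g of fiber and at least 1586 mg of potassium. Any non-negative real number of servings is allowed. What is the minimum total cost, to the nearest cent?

$1.59

Compare the cost at each extreme point of the feasible region.
spinach only: max(10/4, 1586/695) = 2.5 servings → $1.62.
oats only: max(10/4, 1586/198) = 8.01 servings → $4.41.
spinach + oats with both tight: 2.195 servings and 0.3048 servings → $1.59.
Cheapest feasible corner: $1.59.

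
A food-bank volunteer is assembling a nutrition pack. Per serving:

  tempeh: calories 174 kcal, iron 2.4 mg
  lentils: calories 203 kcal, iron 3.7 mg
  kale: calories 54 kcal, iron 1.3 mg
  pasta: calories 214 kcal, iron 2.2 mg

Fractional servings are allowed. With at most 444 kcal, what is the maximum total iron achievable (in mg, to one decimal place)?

Iron per kcal: kale 0.02407, lentils 0.01823, tempeh 0.01379, pasta 0.01028.
With no serving limits, spend the whole calories allowance on kale: 444 kcal / 54 kcal × 1.3 mg = 10.7 mg.

10.7 mg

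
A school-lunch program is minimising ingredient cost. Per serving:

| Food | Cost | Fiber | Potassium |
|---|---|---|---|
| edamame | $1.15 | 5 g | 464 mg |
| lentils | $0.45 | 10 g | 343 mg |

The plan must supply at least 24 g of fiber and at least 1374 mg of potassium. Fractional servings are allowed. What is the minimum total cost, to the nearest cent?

$1.80

For a min-cost LP with two ≥-constraints, a basic feasible solution has at most two positive variables.
edamame only: max(24/5, 1374/464) = 4.8 servings → $5.52.
lentils only: max(24/10, 1374/343) = 4.006 servings → $1.80.
edamame + lentils with both tight: 1.883 servings and 1.458 servings → $2.82.
The minimum over all feasible corners is $1.80.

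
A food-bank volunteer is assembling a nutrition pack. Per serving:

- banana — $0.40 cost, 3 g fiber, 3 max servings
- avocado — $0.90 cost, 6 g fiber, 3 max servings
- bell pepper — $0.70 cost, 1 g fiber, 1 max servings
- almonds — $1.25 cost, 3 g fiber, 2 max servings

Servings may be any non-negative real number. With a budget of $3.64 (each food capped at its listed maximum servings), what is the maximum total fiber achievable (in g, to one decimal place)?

25.3 g

Fiber per dollar: banana 7.5, avocado 6.667, almonds 2.4, bell pepper 1.429.
Take 3 servings of banana: spends $1.20, +9.0 g fiber (running total 9.0 g).
Take 2.711 servings of avocado: spends $2.44, +16.3 g fiber (running total 25.3 g).
Filling greedily by fiber-per-dollar is optimal for one linear limit, giving 25.3 g.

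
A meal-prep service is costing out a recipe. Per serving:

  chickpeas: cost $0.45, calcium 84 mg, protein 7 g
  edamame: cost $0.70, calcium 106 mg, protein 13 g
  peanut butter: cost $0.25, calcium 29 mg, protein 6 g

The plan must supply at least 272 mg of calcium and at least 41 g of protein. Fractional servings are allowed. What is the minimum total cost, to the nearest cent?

$1.94

Minimising a linear cost over {calcium ≥ 272, protein ≥ 41, servings ≥ 0} — the optimum is at a vertex, using one or two foods.
chickpeas only: max(272/84, 41/7) = 5.857 servings → $2.64.
edamame only: max(272/106, 41/13) = 3.154 servings → $2.21.
peanut butter only: max(272/29, 41/6) = 9.379 servings → $2.34.
chickpeas + edamame with both targets exact would need a negative amount; discard.
chickpeas + peanut butter with both tight: 1.472 servings and 5.116 servings → $1.94.
edamame + peanut butter with both tight: 1.71 servings and 3.127 servings → $1.98.
The minimum over all feasible corners is $1.94.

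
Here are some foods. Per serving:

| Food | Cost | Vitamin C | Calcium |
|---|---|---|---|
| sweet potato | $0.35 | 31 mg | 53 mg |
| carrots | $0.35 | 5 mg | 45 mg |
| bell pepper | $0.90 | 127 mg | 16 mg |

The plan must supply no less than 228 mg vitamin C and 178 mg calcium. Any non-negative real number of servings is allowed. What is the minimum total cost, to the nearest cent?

This is a tiny linear program; its minimum lies at a vertex of the feasible set. List the vertices and price them.
sweet potato only: max(228/31, 178/53) = 7.355 servings → $2.57.
carrots only: max(228/5, 178/45) = 45.6 servings → $15.96.
bell pepper only: max(228/127, 178/16) = 11.12 servings → $10.01.
sweet potato + carrots: intersection lies outside the first quadrant.
sweet potato + bell pepper with both tight: 3.041 servings and 1.053 servings → $2.01.
carrots + bell pepper with both tight: 3.364 servings and 1.663 servings → $2.67.
So the least-cost plan costs $2.01.

$2.01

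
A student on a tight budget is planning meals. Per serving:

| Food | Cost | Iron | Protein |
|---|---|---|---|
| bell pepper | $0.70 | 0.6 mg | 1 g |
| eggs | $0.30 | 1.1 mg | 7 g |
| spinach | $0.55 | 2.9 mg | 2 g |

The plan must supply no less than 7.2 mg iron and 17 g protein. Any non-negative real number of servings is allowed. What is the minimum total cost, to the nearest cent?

For a min-cost LP with two ≥-constraints, a basic feasible solution has at most two positive variables.
bell pepper only: max(7.2/0.6, 17/1) = 17 servings → $11.90.
eggs only: max(7.2/1.1, 17/7) = 6.545 servings → $1.96.
spinach only: max(7.2/2.9, 17/2) = 8.5 servings → $4.67.
bell pepper + eggs with both tight: 10.23 servings and 0.9677 servings → $7.45.
bell pepper + spinach with both targets exact would need a negative amount; discard.
eggs + spinach with both tight: 1.928 servings and 1.751 servings → $1.54.
The minimum over all feasible corners is $1.54.

$1.54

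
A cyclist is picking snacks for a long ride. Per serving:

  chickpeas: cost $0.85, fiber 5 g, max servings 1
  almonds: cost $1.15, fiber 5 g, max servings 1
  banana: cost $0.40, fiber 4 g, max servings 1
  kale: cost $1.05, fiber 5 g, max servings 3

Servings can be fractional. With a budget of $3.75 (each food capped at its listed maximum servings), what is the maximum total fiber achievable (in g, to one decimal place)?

Fiber per dollar: banana 10, chickpeas 5.882, kale 4.762, almonds 4.348.
Take 1 serving of banana: spends $0.40, +4.0 g fiber (running total 4.0 g).
Take 1 serving of chickpeas: spends $0.85, +5.0 g fiber (running total 9.0 g).
Take 2.381 servings of kale: spends $2.50, +11.9 g fiber (running total 20.9 g).
Filling greedily by fiber-per-dollar is optimal for one linear limit, giving 20.9 g.

20.9 g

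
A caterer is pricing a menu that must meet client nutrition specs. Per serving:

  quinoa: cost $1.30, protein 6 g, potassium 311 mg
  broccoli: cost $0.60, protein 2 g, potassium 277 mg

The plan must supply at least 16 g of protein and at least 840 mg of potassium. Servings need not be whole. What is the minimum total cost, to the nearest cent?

The cheapest plan sits at a corner of the feasible region — with two constraints it uses at most two foods.
quinoa only: max(16/6, 840/311) = 2.701 servings → $3.51.
broccoli only: max(16/2, 840/277) = 8 servings → $4.80.
quinoa + broccoli with both tight: 2.646 servings and 0.06154 servings → $3.48.
Cheapest feasible corner: $3.48.

$3.48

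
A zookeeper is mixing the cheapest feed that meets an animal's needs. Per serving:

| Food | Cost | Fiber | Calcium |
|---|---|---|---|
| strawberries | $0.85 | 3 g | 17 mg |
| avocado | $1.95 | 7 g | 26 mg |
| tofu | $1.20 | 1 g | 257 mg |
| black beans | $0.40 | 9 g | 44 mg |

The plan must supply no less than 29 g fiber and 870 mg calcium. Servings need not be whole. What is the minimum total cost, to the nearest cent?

Minimising a linear cost over {fiber ≥ 29, calcium ≥ 870, servings ≥ 0} — the optimum is at a vertex, using one or two foods.
strawberries only: max(29/3, 870/17) = 51.18 servings → $43.50.
avocado only: max(29/7, 870/26) = 33.46 servings → $65.25.
tofu only: max(29/1, 870/257) = 29 servings → $34.80.
black beans only: max(29/9, 870/44) = 19.77 servings → $7.91.
strawberries + avocado: the both-tight solution has a negative serving — not a feasible corner.
strawberries + tofu with both tight: 8.731 servings and 2.808 servings → $10.79.
strawberries + black beans: the both-tight solution has a negative serving — not a feasible corner.
avocado + tofu with both tight: 3.713 servings and 3.01 servings → $10.85.
avocado + black beans: intersection lies outside the first quadrant.
tofu + black beans with both tight: 2.888 servings and 2.901 servings → $4.63.
So the least-cost plan costs $4.63.

$4.63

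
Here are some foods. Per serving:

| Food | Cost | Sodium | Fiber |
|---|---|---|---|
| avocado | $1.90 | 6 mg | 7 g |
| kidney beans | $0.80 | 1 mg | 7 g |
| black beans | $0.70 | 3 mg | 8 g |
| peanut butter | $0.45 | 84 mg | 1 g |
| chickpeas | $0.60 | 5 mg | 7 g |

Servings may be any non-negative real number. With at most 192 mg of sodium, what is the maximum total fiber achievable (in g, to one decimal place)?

Fiber per mg sodium: kidney beans 7, black beans 2.667, chickpeas 1.4, avocado 1.167, peanut butter 0.0119.
With no serving limits, spend the whole sodium allowance on kidney beans: 192 mg / 1 mg × 7 g = 1344.0 g.

1344.0 g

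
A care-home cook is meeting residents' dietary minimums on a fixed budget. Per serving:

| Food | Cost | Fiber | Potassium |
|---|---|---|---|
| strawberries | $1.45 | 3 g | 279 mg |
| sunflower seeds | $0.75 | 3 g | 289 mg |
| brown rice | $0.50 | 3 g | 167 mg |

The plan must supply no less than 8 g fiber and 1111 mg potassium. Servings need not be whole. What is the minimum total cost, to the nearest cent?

$2.88

At the optimum either one food covers both requirements or two foods hit both targets exactly; no other combination can be cheaper.
strawberries only: max(8/3, 1111/279) = 3.982 servings → $5.77.
sunflower seeds only: max(8/3, 1111/289) = 3.844 servings → $2.88.
brown rice only: max(8/3, 1111/167) = 6.653 servings → $3.33.
strawberries + sunflower seeds: the both-tight solution has a negative serving — not a feasible corner.
strawberries + brown rice: the both-tight solution has a negative serving — not a feasible corner.
sunflower seeds + brown rice: intersection lies outside the first quadrant.
Cheapest feasible corner: $2.88.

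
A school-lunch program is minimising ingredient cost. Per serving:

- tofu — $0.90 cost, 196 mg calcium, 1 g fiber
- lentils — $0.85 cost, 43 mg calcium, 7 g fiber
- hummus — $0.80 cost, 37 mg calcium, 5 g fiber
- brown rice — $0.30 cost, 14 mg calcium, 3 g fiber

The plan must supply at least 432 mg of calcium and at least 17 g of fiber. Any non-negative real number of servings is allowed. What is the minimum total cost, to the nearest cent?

A basic optimal solution has at most two foods positive. Try each food alone and each pair with both targets met exactly.
tofu only: max(432/196, 17/1) = 17 servings → $15.30.
lentils only: max(432/43, 17/7) = 10.05 servings → $8.54.
hummus only: max(432/37, 17/5) = 11.68 servings → $9.34.
brown rice only: max(432/14, 17/3) = 30.86 servings → $9.26.
tofu + lentils with both tight: 1.725 servings and 2.182 servings → $3.41.
tofu + hummus with both tight: 1.624 servings and 3.075 servings → $3.92.
tofu + brown rice with both tight: 1.843 servings and 5.052 servings → $3.17.
lentils + hummus with both targets exact would need a negative amount; discard.
lentils + brown rice with both targets exact would need a negative amount; discard.
hummus + brown rice with both targets exact would need a negative amount; discard.
Cheapest feasible corner: $3.17.

$3.17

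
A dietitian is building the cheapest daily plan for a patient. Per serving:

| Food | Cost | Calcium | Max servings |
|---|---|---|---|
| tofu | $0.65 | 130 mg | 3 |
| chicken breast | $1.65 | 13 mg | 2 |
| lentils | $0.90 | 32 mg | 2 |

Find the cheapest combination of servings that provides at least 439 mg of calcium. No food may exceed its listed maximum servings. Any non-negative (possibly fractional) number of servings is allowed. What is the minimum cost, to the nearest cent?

$3.33

Cost per mg of calcium: tofu $0.0050, lentils $0.0281, chicken breast $0.1269.
Take 3 servings of tofu: +390.0 mg calcium for $1.95 (total $1.95, still need 49.0 mg).
Take 1.531 servings of lentils: +49.0 mg calcium for $1.38 (total $3.33, still need 0.0 mg).
Filling from the cheapest source first is optimal under one linear minimum: $3.33.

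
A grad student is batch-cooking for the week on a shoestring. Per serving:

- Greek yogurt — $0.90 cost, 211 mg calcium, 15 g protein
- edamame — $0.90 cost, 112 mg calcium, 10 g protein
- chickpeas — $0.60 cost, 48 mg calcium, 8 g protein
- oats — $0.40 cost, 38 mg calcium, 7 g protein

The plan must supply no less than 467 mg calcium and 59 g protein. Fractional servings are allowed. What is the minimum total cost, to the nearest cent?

Compare the cost at each extreme point of the feasible region.
Greek yogurt only: max(467/211, 59/15) = 3.933 servings → $3.54.
edamame only: max(467/112, 59/10) = 5.9 servings → $5.31.
chickpeas only: max(467/48, 59/8) = 9.729 servings → $5.84.
oats only: max(467/38, 59/7) = 12.29 servings → $4.92.
Greek yogurt + edamame with both targets exact would need a negative amount; discard.
Greek yogurt + chickpeas with both tight: 0.9339 servings and 5.624 servings → $4.21.
Greek yogurt + oats with both tight: 1.132 servings and 6.002 servings → $3.42.
edamame + chickpeas with both tight: 2.173 servings and 4.659 servings → $4.75.
edamame + oats with both tight: 2.542 servings and 4.797 servings → $4.21.
chickpeas + oats: the both-tight solution has a negative serving — not a feasible corner.
The minimum over all feasible corners is $3.42.

$3.42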